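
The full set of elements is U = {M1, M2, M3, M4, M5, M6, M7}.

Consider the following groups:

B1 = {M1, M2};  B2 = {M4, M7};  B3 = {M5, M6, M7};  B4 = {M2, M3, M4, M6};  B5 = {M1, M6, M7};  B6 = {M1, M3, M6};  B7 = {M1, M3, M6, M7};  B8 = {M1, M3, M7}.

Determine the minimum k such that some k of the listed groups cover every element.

3

B3, B4, and B5 cover everything between them: the union {M1, M2, M3, M4, M5, M6, M7} is all of U.
Only B3 contains M5, so B3 is forced; the remaining 4 elements need at least 2 more groups (each remaining group adds at most 3) — so at least 3 groups are needed, and 3 is optimal.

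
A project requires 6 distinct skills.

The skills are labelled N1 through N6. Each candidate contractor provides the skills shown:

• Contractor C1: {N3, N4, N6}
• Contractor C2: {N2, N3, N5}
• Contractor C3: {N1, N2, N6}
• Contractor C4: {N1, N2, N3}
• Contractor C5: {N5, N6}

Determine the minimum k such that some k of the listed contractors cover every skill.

Take {C1, C2, C3}. Their union is {N1, N2, N3, N4, N5, N6}, which is all 6 skills.
Only C1 contains N4, so C1 is forced; the remaining 3 skills need at least 2 more contractors (each remaining contractor adds at most 2) — so at least 3 contractors are needed, and 3 is optimal.

3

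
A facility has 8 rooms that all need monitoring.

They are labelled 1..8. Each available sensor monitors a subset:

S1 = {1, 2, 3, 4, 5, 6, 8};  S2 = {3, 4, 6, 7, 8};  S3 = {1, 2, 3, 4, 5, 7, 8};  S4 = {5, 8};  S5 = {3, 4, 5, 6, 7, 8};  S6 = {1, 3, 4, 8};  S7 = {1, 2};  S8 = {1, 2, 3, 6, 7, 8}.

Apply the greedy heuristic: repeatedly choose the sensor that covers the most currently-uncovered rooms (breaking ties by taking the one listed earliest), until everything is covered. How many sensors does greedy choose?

2

Greedy: pick S1 (covers 7 new) → pick S2 (covers 1 new). Total picks: 2.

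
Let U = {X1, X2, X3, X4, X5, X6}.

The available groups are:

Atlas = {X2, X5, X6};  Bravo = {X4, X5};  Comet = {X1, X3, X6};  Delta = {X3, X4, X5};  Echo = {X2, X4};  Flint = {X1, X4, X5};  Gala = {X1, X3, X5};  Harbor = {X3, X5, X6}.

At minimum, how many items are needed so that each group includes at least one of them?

Take H = {X2, X3, X4}. Each listed group contains at least one of these, so H is a hitting set of size 3.
No choice of 2 items meets every group, so 3 is the minimum.

3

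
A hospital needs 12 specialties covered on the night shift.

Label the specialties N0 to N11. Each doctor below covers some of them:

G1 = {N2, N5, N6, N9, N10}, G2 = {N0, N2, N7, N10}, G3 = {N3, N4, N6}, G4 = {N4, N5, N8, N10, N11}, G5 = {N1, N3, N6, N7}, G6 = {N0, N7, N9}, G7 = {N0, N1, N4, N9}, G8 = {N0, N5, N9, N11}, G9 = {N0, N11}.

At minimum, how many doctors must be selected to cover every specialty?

4

Take {G2, G4, G5, G6}. Their union is {N0, N1, N2, N3, N4, N5, N6, N7, N8, N9, N10, N11}, which is all 12 specialties.
No 3 of the 9 doctors cover everything (all 84 combinations miss at least one specialty), so 4 is optimal.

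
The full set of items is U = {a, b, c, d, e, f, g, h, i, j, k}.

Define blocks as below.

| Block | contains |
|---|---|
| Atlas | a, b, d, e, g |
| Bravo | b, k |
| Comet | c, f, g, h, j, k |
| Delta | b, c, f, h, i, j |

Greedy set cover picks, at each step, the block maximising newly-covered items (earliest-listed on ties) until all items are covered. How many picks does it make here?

3

Greedy: pick Comet (covers 6 new) → pick Atlas (covers 4 new) → pick Delta (covers 1 new). Total picks: 3.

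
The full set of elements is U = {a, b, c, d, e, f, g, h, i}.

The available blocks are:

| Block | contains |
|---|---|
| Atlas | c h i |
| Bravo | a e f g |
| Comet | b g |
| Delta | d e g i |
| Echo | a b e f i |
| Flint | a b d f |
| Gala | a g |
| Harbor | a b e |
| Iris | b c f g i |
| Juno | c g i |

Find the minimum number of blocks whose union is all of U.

Atlas and Delta and Echo together: Atlas ∪ Delta ∪ Echo = {a, b, c, d, e, f, g, h, i} — every element is covered.
Only Atlas contains h, so Atlas is forced; the remaining 6 elements need at least 2 more blocks (each remaining block adds at most 4) — so at least 3 blocks are needed, and 3 is optimal.

3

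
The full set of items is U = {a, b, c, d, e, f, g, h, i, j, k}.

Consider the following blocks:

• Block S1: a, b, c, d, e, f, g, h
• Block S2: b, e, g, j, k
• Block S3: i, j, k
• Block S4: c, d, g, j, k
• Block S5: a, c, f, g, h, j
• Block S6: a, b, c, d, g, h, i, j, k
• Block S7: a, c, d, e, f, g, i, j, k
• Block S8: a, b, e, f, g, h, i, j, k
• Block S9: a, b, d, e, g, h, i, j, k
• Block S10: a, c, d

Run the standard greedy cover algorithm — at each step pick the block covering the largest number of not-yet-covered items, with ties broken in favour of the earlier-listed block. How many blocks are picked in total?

2

Greedy: pick S6 (covers 9 new) → pick S1 (covers 2 new). Total picks: 2.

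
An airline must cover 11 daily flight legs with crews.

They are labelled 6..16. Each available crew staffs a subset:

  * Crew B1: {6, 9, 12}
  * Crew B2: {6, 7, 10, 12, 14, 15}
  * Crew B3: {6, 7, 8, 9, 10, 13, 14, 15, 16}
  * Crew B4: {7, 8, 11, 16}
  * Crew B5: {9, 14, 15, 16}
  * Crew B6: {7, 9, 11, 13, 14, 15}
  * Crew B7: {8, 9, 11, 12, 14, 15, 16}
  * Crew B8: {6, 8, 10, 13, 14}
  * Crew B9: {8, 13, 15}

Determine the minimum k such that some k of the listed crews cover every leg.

2

Take {B3, B7}. Their union is {6, 7, 8, 9, 10, 11, 12, 13, 14, 15, 16}, which is all 11 legs.
No single crew has all 11 legs (the largest, B3, has 9), so 2 is optimal.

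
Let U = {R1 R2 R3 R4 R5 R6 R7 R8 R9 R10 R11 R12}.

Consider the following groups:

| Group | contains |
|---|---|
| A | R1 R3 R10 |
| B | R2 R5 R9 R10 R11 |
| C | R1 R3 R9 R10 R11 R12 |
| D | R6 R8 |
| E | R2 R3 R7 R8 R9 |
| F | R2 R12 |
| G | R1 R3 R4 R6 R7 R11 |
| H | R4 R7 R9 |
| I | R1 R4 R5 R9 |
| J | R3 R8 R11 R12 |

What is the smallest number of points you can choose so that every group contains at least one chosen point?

The 4 points {R1, R6, R9, R12} hit every group.
The groups A, D, F, H are pairwise disjoint, so any hitting set needs a separate point for each — at least 4. Hence 4 is optimal.

4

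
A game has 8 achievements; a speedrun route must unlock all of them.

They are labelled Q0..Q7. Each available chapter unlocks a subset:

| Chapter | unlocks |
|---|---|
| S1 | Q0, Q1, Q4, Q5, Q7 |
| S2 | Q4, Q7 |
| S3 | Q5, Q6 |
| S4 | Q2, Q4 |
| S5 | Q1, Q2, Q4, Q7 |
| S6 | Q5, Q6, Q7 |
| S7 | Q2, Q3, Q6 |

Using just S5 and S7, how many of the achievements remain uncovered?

2

Union of S5, S7 = {Q1, Q2, Q3, Q4, Q6, Q7}.
Not covered: Q0, Q5 — 2 achievements.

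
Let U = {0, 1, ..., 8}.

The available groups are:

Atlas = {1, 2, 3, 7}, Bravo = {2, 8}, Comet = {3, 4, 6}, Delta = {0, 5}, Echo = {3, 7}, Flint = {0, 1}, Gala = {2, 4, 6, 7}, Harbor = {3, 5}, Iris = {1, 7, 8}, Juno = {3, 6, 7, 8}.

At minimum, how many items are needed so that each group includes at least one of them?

The 4 items {0, 2, 3, 8} hit every group.
No choice of 3 items meets every group, so 4 is the minimum.

4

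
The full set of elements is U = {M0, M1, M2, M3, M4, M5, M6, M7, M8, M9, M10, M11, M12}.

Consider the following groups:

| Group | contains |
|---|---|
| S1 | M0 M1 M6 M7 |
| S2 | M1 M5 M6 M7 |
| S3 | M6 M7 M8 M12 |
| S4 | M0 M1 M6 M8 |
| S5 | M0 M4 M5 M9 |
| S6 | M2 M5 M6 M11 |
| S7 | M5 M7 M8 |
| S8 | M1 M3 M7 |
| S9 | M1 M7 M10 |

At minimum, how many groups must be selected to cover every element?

5

S3 and S5 and S6 and S8 and S9 together: S3 ∪ S5 ∪ S6 ∪ S8 ∪ S9 = {M0, M1, M2, M3, M4, M5, M6, M7, M8, M9, M10, M11, M12} — every element is covered.
No 4 of the 9 groups cover everything (all 126 combinations miss at least one element), so 5 is optimal.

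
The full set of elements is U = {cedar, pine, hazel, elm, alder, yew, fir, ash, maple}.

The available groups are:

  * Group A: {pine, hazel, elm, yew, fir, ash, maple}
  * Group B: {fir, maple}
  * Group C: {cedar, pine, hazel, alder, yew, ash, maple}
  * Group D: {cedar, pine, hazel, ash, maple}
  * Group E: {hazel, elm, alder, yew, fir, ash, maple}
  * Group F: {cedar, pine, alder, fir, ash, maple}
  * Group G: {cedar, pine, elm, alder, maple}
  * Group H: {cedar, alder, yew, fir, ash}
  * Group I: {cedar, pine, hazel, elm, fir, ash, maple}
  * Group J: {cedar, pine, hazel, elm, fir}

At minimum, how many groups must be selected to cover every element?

E and G together: E ∪ G = {cedar, pine, hazel, elm, alder, yew, fir, ash, maple} — every element is covered.
No single group has all 9 elements (the largest, A, has 7), so 2 is optimal.

2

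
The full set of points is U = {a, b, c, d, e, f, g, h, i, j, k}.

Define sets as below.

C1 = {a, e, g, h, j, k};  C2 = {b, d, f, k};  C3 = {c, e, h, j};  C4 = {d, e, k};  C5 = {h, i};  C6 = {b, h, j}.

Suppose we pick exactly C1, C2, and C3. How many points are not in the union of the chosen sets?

Union of C1, C2, C3 = {a, b, c, d, e, f, g, h, j, k}.
Not covered: i — 1 point.

1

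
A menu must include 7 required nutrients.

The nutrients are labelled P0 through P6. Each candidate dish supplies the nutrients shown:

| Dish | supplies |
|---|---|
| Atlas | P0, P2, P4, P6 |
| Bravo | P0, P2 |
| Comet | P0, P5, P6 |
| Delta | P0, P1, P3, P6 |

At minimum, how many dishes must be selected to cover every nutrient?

3

Take {Atlas, Comet, Delta}. Their union is {P0, P1, P2, P3, P4, P5, P6}, which is all 7 nutrients.
Only Delta contains P1, so Delta is forced; the remaining 3 nutrients need at least 2 more dishes (each remaining dish adds at most 2) — so at least 3 dishes are needed, and 3 is optimal.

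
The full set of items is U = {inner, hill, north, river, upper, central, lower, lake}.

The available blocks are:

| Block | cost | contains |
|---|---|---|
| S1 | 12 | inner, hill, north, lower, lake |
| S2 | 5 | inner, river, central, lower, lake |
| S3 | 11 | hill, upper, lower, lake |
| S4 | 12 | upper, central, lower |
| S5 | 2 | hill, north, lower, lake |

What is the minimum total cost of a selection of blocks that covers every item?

18

S2, S3, S5 together cover every item (S2 ∪ S3 ∪ S5 = {inner, hill, north, river, upper, central, lower, lake}); total cost 5 + 11 + 2 = 18.
No covering selection has total cost below 18.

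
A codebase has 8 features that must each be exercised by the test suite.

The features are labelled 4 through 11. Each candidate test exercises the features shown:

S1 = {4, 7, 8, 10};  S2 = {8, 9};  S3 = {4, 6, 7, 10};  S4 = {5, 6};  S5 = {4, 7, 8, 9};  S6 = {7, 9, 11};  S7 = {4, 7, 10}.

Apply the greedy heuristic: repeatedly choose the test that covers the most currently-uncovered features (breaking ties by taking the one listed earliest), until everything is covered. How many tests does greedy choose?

3

Greedy: pick S1 (covers 4 new) → pick S4 (covers 2 new) → pick S6 (covers 2 new). Total picks: 3.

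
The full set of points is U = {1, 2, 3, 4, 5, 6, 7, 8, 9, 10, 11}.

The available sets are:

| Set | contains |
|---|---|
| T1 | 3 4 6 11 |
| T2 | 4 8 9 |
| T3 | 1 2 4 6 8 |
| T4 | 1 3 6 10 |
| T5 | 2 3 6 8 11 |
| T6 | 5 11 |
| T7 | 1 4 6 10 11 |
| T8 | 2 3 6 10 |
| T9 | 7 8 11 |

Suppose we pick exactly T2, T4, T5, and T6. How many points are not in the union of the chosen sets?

Union of T2, T4, T5, T6 = {1, 2, 3, 4, 5, 6, 8, 9, 10, 11}.
Not covered: 7 — 1 point.

1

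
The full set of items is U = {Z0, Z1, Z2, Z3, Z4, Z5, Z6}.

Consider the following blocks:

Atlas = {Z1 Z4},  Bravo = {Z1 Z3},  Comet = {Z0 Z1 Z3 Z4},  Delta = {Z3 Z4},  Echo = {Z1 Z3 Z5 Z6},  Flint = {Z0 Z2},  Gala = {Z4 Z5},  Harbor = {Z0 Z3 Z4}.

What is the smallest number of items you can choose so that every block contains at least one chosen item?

3

The 3 items {Z2, Z3, Z4} hit every block.
The blocks Bravo, Flint, Gala are pairwise disjoint, so any hitting set needs a separate item for each — at least 3. Hence 3 is optimal.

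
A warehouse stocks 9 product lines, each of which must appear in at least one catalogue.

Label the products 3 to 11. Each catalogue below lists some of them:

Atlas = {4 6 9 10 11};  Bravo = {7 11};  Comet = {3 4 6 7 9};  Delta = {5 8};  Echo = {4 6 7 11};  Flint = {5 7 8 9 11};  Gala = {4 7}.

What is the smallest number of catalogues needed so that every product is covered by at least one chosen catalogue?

Take {Atlas, Comet, Flint}. Their union is {3, 4, 5, 6, 7, 8, 9, 10, 11}, which is all 9 products.
Only Comet contains 3, so Comet is forced; the remaining 4 products need at least 2 more catalogues (each remaining catalogue adds at most 3) — so at least 3 catalogues are needed, and 3 is optimal.

3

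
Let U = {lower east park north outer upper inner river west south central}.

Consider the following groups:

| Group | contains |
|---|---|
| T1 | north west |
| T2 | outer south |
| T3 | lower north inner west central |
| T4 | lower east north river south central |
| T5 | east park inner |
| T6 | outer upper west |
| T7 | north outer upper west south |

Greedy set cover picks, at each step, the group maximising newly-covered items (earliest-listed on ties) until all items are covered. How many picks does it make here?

3

Greedy: pick T4 (covers 6 new) → pick T6 (covers 3 new) → pick T5 (covers 2 new). Total picks: 3.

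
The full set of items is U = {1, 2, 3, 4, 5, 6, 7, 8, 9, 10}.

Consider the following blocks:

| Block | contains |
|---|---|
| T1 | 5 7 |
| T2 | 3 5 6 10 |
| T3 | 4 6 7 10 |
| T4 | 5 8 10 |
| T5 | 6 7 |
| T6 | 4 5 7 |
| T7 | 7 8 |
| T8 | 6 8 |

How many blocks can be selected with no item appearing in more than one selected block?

T6, T8 are pairwise disjoint (T6={4,5,7}; T8={6,8}).
Every remaining block overlaps one of these, and no 3 of the listed blocks are pairwise disjoint, so 2 is the maximum.

2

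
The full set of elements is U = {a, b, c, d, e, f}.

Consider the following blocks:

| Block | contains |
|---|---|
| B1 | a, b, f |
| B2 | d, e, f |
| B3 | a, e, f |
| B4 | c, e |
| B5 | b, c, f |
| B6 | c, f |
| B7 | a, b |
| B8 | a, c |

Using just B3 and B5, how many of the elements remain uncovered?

Union of B3, B5 = {a, b, c, e, f}.
Not covered: d — 1 element.

1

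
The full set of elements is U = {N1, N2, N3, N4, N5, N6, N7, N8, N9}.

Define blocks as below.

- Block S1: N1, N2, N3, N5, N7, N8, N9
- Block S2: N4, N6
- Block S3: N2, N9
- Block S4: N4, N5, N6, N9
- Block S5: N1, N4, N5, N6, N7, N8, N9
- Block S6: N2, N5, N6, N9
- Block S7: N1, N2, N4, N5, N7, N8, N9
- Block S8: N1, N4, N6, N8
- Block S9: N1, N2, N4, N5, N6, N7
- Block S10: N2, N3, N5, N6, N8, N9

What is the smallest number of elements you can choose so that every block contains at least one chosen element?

2

H = {N6, N9} meets every block (each contains at least one member of H), and |H| = 2.
The blocks S2, S3 are pairwise disjoint, so any hitting set needs a separate element for each — at least 2. Hence 2 is optimal.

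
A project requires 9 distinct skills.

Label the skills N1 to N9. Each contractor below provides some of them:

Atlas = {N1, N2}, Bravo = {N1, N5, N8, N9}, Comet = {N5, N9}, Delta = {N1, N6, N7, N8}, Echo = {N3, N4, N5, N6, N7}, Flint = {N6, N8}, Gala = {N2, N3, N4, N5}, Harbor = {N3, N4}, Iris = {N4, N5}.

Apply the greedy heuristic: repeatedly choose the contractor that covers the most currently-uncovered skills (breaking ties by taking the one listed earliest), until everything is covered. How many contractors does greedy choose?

Greedy: pick Echo (covers 5 new) → pick Bravo (covers 3 new) → pick Atlas (covers 1 new). Total picks: 3.

3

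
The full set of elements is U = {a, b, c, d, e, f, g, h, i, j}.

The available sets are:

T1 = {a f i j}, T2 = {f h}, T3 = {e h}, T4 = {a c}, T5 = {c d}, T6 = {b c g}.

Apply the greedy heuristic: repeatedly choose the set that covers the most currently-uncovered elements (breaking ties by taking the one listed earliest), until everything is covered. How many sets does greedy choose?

4

Greedy: pick T1 (covers 4 new) → pick T6 (covers 3 new) → pick T3 (covers 2 new) → pick T5 (covers 1 new). Total picks: 4.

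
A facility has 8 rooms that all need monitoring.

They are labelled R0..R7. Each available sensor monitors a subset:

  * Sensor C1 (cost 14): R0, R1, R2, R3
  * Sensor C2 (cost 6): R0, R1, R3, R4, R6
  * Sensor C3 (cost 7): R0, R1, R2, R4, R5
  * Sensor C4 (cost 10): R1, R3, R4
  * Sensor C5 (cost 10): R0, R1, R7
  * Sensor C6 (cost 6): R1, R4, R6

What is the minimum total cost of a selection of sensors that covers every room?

23

C2, C3, C5 together cover every room (C2 ∪ C3 ∪ C5 = {R0, R1, R2, R3, R4, R5, R6, R7}); total cost 6 + 7 + 10 = 23.
No covering selection has total cost below 23.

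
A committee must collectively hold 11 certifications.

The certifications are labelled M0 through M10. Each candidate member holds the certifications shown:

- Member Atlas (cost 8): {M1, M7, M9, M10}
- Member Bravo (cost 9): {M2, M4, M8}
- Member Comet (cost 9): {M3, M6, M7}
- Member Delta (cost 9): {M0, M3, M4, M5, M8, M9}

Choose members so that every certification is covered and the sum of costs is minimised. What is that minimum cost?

35

Atlas, Bravo, Comet, Delta together cover every certification (Atlas ∪ Bravo ∪ Comet ∪ Delta = {M0, M1, M2, M3, M4, M5, M6, M7, M8, M9, M10}); total cost 8 + 9 + 9 + 9 = 35.
No covering selection has total cost below 35.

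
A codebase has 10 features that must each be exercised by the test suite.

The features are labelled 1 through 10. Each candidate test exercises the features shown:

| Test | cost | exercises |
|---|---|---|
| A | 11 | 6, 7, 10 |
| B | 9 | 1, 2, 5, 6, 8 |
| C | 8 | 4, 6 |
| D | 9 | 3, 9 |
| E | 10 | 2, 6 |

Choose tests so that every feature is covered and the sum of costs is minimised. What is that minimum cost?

A, B, C, D together cover every feature (A ∪ B ∪ C ∪ D = {1, 2, 3, 4, 5, 6, 7, 8, 9, 10}); total cost 11 + 9 + 8 + 9 = 37.
No covering selection has total cost below 37.

37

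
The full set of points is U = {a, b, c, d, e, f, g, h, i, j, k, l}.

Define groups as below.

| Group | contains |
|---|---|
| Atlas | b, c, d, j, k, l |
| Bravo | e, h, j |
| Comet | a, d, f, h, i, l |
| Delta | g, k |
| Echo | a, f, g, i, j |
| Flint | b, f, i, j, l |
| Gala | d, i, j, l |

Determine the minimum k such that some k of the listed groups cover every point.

Atlas and Bravo and Echo together: Atlas ∪ Bravo ∪ Echo = {a, b, c, d, e, f, g, h, i, j, k, l} — every point is covered.
Only Atlas contains c, so Atlas is forced; the remaining 6 points need at least 2 more groups (each remaining group adds at most 4) — so at least 3 groups are needed, and 3 is optimal.

3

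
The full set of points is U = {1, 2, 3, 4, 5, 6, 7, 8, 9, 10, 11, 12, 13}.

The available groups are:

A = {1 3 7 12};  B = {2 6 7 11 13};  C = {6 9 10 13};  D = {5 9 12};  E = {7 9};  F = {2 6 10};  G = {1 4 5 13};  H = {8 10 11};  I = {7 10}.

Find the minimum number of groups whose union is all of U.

A and D and F and G and H together: A ∪ D ∪ F ∪ G ∪ H = {1, 2, 3, 4, 5, 6, 7, 8, 9, 10, 11, 12, 13} — every point is covered.
No 4 of the 9 groups cover everything (all 126 combinations miss at least one point), so 5 is optimal.

5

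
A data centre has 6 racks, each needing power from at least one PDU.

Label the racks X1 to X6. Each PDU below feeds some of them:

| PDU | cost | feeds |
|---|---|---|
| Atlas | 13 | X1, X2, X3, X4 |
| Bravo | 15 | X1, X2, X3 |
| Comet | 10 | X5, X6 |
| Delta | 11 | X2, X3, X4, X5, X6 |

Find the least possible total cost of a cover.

23

Atlas, Comet together cover every rack (Atlas ∪ Comet = {X1, X2, X3, X4, X5, X6}); total cost 13 + 10 = 23.
The greedy pick Delta, Atlas costs 24; no covering selection beats 23.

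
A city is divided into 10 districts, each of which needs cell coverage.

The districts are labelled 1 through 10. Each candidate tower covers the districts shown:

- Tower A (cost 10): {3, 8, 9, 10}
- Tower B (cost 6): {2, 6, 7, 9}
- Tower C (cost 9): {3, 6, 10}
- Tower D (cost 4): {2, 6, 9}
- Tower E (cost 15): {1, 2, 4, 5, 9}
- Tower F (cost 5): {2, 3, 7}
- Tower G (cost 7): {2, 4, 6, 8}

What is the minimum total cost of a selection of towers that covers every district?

A, B, E together cover every district (A ∪ B ∪ E = {1, 2, 3, 4, 5, 6, 7, 8, 9, 10}); total cost 10 + 6 + 15 = 31.
The greedy pick D, F, G, E, C costs 40; no covering selection beats 31.

31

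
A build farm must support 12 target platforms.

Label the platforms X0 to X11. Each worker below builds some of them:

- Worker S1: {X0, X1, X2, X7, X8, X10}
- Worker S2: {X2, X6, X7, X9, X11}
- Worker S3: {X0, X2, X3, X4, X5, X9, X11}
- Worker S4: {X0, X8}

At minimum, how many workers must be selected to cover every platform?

S1 and S2 and S3 together: S1 ∪ S2 ∪ S3 = {X0, X1, X2, X3, X4, X5, X6, X7, X8, X9, X10, X11} — every platform is covered.
Only S1 contains X1, so S1 is forced; the remaining 6 platforms need at least 2 more workers (each remaining worker adds at most 5) — so at least 3 workers are needed, and 3 is optimal.

3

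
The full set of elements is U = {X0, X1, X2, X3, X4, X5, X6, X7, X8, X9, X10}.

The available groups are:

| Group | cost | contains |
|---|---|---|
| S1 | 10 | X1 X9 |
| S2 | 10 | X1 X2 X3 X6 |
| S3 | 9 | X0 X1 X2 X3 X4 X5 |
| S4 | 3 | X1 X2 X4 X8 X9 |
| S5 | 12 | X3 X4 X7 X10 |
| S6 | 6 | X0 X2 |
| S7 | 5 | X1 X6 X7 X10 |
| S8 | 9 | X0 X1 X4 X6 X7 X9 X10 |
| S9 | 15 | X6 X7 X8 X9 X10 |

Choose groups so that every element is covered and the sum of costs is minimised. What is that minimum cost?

S3, S4, S7 together cover every element (S3 ∪ S4 ∪ S7 = {X0, X1, X2, X3, X4, X5, X6, X7, X8, X9, X10}); total cost 9 + 3 + 5 = 17.
No covering selection has total cost below 17.

17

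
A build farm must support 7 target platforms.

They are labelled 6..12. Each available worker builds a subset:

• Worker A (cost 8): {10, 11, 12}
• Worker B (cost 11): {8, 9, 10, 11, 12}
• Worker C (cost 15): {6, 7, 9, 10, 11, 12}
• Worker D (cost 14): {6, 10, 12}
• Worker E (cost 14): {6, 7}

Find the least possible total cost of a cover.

25

B, E together cover every platform (B ∪ E = {6, 7, 8, 9, 10, 11, 12}); total cost 11 + 14 = 25.
No covering selection has total cost below 25.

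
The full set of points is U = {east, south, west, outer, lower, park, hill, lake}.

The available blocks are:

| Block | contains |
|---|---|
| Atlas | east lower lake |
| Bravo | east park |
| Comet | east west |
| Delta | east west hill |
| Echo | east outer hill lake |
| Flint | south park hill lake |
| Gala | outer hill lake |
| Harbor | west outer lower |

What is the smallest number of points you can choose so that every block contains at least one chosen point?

The 3 points {east, lower, lake} hit every block.
No choice of 2 points meets every block, so 3 is the minimum.

3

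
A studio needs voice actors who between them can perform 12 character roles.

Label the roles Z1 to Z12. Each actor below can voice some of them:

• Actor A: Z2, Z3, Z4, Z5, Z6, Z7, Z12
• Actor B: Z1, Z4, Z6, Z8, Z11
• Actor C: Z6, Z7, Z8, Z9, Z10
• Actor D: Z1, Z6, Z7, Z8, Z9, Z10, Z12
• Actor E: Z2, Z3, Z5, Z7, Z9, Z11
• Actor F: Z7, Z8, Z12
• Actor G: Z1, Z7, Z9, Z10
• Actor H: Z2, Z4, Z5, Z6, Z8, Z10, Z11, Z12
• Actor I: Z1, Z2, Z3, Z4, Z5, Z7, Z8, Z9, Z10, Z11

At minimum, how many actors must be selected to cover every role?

2

Take {A, I}. Their union is {Z1, Z2, Z3, Z4, Z5, Z6, Z7, Z8, Z9, Z10, Z11, Z12}, which is all 12 roles.
No single actor has all 12 roles (the largest, I, has 10), so 2 is optimal.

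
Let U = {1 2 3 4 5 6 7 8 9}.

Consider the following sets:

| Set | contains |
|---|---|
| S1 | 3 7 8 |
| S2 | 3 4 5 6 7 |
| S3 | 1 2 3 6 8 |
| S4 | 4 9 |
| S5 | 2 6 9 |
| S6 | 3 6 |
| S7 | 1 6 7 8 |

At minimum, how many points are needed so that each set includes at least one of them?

The 3 points {4, 6, 8} hit every set.
No choice of 2 points meets every set, so 3 is the minimum.

3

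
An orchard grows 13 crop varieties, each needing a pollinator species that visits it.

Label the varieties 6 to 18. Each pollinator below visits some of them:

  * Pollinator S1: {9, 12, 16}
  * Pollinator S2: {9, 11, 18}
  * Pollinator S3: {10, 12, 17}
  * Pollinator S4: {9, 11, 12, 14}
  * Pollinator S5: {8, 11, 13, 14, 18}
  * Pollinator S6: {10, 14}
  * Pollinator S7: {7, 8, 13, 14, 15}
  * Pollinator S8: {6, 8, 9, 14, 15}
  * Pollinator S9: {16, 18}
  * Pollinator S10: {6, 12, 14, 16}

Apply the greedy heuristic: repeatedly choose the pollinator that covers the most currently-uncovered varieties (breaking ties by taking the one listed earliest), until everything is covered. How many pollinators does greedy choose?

Greedy: pick S5 (covers 5 new) → pick S1 (covers 3 new) → pick S3 (covers 2 new) → pick S7 (covers 2 new) → pick S8 (covers 1 new). Total picks: 5.
(The true minimum cover uses only 4 pollinators, so greedy is not optimal here.)

5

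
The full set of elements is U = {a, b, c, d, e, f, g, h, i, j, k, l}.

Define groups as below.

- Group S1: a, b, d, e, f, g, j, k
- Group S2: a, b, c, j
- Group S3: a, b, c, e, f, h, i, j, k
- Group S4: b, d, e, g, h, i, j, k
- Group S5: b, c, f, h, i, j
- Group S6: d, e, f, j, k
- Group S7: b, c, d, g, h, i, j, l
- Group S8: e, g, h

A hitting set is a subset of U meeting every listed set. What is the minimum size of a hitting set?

2

The 2 elements {b, e} hit every group.
The groups S2, S8 are pairwise disjoint, so any hitting set needs a separate element for each — at least 2. Hence 2 is optimal.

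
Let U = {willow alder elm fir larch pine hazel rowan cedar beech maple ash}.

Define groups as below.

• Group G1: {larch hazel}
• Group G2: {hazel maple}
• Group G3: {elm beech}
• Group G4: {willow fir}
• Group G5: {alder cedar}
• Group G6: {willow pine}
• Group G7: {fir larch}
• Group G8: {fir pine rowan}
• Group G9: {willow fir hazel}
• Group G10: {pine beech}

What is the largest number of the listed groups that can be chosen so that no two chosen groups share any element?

5

G2, G3, G5, G6, G7 are pairwise disjoint (G2={hazel,maple}; G3={elm,beech}; G5={alder,cedar}; G6={willow,pine}; G7={fir,larch}).
Every remaining group overlaps one of these, and no 6 of the listed groups are pairwise disjoint, so 5 is the maximum.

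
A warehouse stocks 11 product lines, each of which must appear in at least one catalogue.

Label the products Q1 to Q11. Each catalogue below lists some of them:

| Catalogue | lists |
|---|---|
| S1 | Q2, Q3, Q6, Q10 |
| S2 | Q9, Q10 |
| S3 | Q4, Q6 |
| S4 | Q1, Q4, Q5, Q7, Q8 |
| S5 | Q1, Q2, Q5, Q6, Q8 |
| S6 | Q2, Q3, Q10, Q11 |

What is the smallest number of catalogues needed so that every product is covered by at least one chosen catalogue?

Take {S2, S3, S4, S6}. Their union is {Q1, Q2, Q3, Q4, Q5, Q6, Q7, Q8, Q9, Q10, Q11}, which is all 11 products.
No 3 of the 6 catalogues cover everything (all 20 combinations miss at least one product), so 4 is optimal.

4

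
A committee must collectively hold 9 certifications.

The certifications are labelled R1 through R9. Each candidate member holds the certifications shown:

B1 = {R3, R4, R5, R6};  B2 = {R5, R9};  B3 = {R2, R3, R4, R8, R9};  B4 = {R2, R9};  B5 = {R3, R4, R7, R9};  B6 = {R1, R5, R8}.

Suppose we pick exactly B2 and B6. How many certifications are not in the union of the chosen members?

Union of B2, B6 = {R1, R5, R8, R9}.
Not covered: R2, R3, R4, R6, R7 — 5 certifications.

5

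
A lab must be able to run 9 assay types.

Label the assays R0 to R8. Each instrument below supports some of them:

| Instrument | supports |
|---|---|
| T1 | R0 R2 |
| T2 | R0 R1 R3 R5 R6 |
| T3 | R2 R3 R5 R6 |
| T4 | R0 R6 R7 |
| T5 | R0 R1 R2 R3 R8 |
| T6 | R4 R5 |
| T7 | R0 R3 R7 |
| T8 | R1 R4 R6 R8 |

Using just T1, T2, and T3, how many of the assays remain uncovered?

Union of T1, T2, T3 = {R0, R1, R2, R3, R5, R6}.
Not covered: R4, R7, R8 — 3 assays.

3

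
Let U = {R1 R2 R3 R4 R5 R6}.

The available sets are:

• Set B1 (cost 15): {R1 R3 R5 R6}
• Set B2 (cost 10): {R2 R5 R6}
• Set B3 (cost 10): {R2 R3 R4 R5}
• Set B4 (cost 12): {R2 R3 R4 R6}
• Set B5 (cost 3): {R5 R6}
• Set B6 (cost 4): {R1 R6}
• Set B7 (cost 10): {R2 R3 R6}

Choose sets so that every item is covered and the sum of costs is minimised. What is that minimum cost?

14

B3, B6 together cover every item (B3 ∪ B6 = {R1, R2, R3, R4, R5, R6}); total cost 10 + 4 = 14.
The greedy pick B5, B3, B6 costs 17; no covering selection beats 14.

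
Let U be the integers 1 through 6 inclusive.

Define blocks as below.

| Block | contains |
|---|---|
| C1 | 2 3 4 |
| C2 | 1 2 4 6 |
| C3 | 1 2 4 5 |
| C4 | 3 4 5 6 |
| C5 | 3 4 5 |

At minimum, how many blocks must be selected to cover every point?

Take {C2, C4}. Their union is {1, 2, 3, 4, 5, 6}, which is all 6 points.
No single block has all 6 points (the largest, C2, has 4), so 2 is optimal.

2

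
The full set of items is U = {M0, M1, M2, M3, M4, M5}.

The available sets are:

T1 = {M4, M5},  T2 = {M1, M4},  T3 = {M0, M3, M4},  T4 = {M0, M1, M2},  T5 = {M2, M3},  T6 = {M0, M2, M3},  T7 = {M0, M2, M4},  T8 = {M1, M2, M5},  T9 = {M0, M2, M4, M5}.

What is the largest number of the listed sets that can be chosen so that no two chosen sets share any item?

T1, T5 are pairwise disjoint (T1={M4,M5}; T5={M2,M3}).
Every remaining set overlaps one of these, and no 3 of the listed sets are pairwise disjoint, so 2 is the maximum.

2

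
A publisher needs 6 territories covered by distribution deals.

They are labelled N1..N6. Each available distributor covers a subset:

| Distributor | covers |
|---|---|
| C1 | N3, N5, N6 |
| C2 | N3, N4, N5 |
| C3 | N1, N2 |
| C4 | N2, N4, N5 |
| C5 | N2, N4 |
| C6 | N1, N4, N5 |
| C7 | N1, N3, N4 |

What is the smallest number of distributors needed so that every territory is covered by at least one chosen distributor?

3

Take {C1, C3, C7}. Their union is {N1, N2, N3, N4, N5, N6}, which is all 6 territories.
Only C1 contains N6, so C1 is forced; the remaining 3 territories need at least 2 more distributors (each remaining distributor adds at most 2) — so at least 3 distributors are needed, and 3 is optimal.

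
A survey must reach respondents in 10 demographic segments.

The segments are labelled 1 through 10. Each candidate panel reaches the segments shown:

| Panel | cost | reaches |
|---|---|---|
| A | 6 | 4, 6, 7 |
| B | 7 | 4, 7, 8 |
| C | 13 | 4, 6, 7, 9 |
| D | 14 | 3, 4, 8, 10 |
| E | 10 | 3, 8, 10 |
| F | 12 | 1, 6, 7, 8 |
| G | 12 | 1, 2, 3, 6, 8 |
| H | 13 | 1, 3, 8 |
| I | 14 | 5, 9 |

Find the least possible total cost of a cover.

A, E, G, I together cover every segment (A ∪ E ∪ G ∪ I = {1, 2, 3, 4, 5, 6, 7, 8, 9, 10}); total cost 6 + 10 + 12 + 14 = 42.
No covering selection has total cost below 42.

42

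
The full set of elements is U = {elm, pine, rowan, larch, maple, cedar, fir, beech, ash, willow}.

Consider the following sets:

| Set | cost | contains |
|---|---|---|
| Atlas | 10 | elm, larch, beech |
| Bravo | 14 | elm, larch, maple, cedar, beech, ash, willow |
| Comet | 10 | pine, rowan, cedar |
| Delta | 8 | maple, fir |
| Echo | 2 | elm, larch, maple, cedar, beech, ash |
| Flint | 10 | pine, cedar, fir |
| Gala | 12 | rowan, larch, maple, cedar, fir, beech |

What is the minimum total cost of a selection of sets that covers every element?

Bravo, Comet, Delta together cover every element (Bravo ∪ Comet ∪ Delta = {elm, pine, rowan, larch, maple, cedar, fir, beech, ash, willow}); total cost 14 + 10 + 8 = 32.
The greedy pick Echo, Comet, Delta, Bravo costs 34; no covering selection beats 32.

32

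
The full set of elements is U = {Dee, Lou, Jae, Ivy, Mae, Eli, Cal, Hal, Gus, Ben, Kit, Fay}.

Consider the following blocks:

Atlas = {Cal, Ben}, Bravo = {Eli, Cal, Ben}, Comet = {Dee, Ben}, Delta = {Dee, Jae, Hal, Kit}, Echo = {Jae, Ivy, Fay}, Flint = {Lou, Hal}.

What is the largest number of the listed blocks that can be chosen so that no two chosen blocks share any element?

3

Bravo, Echo, Flint are pairwise disjoint (Bravo={Eli,Cal,Ben}; Echo={Jae,Ivy,Fay}; Flint={Lou,Hal}).
Every remaining block overlaps one of these, and no 4 of the listed blocks are pairwise disjoint, so 3 is the maximum.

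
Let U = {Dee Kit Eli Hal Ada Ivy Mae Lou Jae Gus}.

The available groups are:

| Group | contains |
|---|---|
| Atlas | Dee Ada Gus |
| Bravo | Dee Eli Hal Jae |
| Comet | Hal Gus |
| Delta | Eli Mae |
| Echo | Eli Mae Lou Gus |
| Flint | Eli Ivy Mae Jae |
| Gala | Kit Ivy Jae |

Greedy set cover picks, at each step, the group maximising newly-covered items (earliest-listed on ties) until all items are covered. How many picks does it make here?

Greedy: pick Bravo (covers 4 new) → pick Echo (covers 3 new) → pick Gala (covers 2 new) → pick Atlas (covers 1 new). Total picks: 4.

4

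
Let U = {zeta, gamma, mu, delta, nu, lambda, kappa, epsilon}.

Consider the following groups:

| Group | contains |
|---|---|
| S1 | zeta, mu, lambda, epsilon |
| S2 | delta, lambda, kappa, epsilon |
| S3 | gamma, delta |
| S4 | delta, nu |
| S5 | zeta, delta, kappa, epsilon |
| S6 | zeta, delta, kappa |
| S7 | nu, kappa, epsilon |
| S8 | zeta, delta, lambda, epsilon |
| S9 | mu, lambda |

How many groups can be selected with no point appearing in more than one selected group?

S3, S7, S9 are pairwise disjoint (S3={gamma,delta}; S7={nu,kappa,epsilon}; S9={mu,lambda}).
Every remaining group overlaps one of these, and no 4 of the listed groups are pairwise disjoint, so 3 is the maximum.

3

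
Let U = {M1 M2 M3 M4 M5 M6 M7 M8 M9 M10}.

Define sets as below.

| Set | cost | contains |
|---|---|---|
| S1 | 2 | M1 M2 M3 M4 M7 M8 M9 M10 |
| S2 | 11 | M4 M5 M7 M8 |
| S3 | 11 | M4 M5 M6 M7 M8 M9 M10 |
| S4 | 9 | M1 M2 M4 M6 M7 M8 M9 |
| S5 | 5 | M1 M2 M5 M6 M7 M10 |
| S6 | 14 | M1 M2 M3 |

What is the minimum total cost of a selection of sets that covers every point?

S1, S5 together cover every point (S1 ∪ S5 = {M1, M2, M3, M4, M5, M6, M7, M8, M9, M10}); total cost 2 + 5 = 7.
No covering selection has total cost below 7.

7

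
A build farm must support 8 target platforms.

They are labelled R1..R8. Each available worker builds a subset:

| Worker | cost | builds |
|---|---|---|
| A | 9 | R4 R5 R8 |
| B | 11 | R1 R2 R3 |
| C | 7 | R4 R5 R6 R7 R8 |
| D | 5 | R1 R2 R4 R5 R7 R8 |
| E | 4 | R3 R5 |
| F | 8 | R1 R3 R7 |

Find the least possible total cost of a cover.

C, D, E together cover every platform (C ∪ D ∪ E = {R1, R2, R3, R4, R5, R6, R7, R8}); total cost 7 + 5 + 4 = 16.
No covering selection has total cost below 16.

16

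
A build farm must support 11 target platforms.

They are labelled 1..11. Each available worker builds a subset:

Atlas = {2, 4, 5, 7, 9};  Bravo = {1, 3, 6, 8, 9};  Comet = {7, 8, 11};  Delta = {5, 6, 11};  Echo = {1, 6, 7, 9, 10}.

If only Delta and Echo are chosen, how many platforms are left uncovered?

4

Union of Delta, Echo = {1, 5, 6, 7, 9, 10, 11}.
Not covered: 2, 3, 4, 8 — 4 platforms.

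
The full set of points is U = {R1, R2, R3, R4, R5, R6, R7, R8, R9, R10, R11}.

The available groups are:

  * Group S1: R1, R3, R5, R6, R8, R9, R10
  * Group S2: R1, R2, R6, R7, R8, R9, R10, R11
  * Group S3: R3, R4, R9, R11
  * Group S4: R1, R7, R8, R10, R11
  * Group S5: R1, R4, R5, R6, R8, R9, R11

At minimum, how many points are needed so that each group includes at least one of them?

H = {R9, R11} meets every group (each contains at least one member of H), and |H| = 2.
No single point lies in every group, so at least 2 are needed and 2 is optimal.

2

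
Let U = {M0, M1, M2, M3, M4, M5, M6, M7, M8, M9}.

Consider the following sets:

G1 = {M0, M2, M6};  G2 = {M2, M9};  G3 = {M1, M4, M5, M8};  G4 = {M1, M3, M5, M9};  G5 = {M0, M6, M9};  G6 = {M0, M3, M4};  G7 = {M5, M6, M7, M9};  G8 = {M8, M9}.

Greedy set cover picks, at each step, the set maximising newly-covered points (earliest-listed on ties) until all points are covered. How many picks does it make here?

4

Greedy: pick G3 (covers 4 new) → pick G1 (covers 3 new) → pick G4 (covers 2 new) → pick G7 (covers 1 new). Total picks: 4.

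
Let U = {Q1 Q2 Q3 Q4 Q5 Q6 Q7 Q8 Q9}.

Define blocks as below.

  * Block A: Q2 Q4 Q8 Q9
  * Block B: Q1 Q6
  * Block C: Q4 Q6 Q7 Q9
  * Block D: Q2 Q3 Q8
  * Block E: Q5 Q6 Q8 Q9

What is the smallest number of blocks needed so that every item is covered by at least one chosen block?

B, C, D, and E cover everything between them: the union {Q1, Q2, Q3, Q4, Q5, Q6, Q7, Q8, Q9} is all of U.
Only E contains Q5, so E is forced; the remaining 5 items need at least 3 more blocks (each remaining block adds at most 2) — so at least 4 blocks are needed, and 4 is optimal.

4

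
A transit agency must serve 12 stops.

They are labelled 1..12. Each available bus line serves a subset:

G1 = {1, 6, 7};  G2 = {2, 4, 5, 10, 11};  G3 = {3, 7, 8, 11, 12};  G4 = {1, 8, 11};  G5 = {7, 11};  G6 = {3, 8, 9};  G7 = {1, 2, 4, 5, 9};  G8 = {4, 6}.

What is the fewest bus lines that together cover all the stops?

G1 and G2 and G3 and G6 together: G1 ∪ G2 ∪ G3 ∪ G6 = {1, 2, 3, 4, 5, 6, 7, 8, 9, 10, 11, 12} — every stop is covered.
No 3 of the 8 bus lines cover everything (all 56 combinations miss at least one stop), so 4 is optimal.

4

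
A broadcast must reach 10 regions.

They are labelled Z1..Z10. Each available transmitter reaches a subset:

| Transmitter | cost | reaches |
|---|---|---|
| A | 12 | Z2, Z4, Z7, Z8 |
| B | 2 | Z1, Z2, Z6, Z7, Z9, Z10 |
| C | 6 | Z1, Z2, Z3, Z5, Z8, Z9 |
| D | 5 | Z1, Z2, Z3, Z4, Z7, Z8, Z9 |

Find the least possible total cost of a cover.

B, C, D together cover every region (B ∪ C ∪ D = {Z1, Z2, Z3, Z4, Z5, Z6, Z7, Z8, Z9, Z10}); total cost 2 + 6 + 5 = 13.
No covering selection has total cost below 13.

13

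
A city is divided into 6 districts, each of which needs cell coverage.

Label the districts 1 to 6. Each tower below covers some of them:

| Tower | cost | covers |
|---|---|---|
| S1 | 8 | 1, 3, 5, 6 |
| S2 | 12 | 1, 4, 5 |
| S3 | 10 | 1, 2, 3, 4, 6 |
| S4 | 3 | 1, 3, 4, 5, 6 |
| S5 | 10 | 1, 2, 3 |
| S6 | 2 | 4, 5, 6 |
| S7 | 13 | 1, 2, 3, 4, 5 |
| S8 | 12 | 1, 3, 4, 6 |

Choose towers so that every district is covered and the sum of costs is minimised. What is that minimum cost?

12

S3, S6 together cover every district (S3 ∪ S6 = {1, 2, 3, 4, 5, 6}); total cost 10 + 2 = 12.
The greedy pick S4, S3 costs 13; no covering selection beats 12.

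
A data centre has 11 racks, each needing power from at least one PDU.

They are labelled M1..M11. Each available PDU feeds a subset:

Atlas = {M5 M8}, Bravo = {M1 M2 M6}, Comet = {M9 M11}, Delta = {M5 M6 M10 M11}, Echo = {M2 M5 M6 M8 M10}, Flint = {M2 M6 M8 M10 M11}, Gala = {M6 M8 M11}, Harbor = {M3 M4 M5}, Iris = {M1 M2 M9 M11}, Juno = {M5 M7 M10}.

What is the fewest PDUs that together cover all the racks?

Take {Gala, Harbor, Iris, Juno}. Their union is {M1, M2, M3, M4, M5, M6, M7, M8, M9, M10, M11}, which is all 11 racks.
No 3 of the 10 PDUs cover everything (all 120 combinations miss at least one rack), so 4 is optimal.

4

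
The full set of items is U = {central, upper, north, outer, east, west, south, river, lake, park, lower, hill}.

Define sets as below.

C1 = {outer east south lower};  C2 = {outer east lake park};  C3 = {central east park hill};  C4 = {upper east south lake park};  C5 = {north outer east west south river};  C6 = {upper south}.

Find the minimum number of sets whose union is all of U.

4

C1, C3, C4, and C5 cover everything between them: the union {central, upper, north, outer, east, west, south, river, lake, park, lower, hill} is all of U.
Only C1 contains lower, so C1 is forced; the remaining 8 items need at least 3 more sets (each remaining set adds at most 3) — so at least 4 sets are needed, and 4 is optimal.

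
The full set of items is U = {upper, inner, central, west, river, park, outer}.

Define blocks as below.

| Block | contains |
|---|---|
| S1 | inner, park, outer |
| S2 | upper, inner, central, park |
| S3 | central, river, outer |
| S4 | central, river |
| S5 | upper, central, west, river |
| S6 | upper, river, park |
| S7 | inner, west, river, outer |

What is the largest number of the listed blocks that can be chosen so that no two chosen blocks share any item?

S1, S5 are pairwise disjoint (S1={inner,park,outer}; S5={upper,central,west,river}).
Every remaining block overlaps one of these, and no 3 of the listed blocks are pairwise disjoint, so 2 is the maximum.

2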